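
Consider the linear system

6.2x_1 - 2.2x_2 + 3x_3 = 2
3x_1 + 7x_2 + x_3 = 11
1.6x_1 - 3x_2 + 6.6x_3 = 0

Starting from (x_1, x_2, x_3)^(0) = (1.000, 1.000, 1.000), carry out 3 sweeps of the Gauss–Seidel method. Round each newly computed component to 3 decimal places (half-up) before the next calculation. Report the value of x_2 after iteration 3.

1.270

Iteration 1:
  x_1 = (2 - (-2.2)·1.000 - (3)·1.000) / (6.2) = 0.194
  x_2 = (11 - (3)·0.194 - (1)·1.000) / (7) = 1.345
  x_3 = (0 - (1.6)·0.194 - (-3)·1.345) / (6.6) = 0.564
Iteration 2:
  x_1 = (2 - (-2.2)·1.345 - (3)·0.564) / (6.2) = 0.527
  x_2 = (11 - (3)·0.527 - (1)·0.564) / (7) = 1.265
  x_3 = (0 - (1.6)·0.527 - (-3)·1.265) / (6.6) = 0.447
Iteration 3:
  x_1 = (2 - (-2.2)·1.265 - (3)·0.447) / (6.2) = 0.555
  x_2 = (11 - (3)·0.555 - (1)·0.447) / (7) = 1.270
  x_3 = (0 - (1.6)·0.555 - (-3)·1.270) / (6.6) = 0.443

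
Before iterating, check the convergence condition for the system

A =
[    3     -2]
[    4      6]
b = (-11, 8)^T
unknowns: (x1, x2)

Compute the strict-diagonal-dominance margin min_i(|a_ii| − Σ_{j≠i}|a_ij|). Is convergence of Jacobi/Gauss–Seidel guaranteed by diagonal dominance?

row 1: |3| − (2) = 1
row 2: |6| − (4) = 2
minimum over rows = 1 → strictly diagonally dominant (convergence guaranteed)

1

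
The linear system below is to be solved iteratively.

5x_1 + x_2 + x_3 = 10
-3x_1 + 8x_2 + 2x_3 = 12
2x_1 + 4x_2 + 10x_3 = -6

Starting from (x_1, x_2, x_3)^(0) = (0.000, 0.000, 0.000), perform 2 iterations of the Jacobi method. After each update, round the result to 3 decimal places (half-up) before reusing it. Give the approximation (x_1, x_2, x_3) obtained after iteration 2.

Iteration 1:
  x_1 = (10 - (1)·0.000 - (1)·0.000) / (5) = 2.000
  x_2 = (12 - (-3)·0.000 - (2)·0.000) / (8) = 1.500
  x_3 = (-6 - (2)·0.000 - (4)·0.000) / (10) = -0.600
Iteration 2:
  x_1 = (10 - (1)·1.500 - (1)·-0.600) / (5) = 1.820
  x_2 = (12 - (-3)·2.000 - (2)·-0.600) / (8) = 2.400
  x_3 = (-6 - (2)·2.000 - (4)·1.500) / (10) = -1.600

(1.820, 2.400, -1.600)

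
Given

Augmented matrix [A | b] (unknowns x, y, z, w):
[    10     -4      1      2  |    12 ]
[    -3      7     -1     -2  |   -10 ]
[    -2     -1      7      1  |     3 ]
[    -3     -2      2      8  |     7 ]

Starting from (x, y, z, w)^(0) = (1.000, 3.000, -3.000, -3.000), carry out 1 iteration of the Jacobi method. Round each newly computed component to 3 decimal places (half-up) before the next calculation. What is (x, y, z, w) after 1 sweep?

Iteration 1:
  x = (12 - (-4)·3.000 - (1)·-3.000 - (2)·-3.000) / (10) = 3.300
  y = (-10 - (-3)·1.000 - (-1)·-3.000 - (-2)·-3.000) / (7) = -2.286
  z = (3 - (-2)·1.000 - (-1)·3.000 - (1)·-3.000) / (7) = 1.571
  w = (7 - (-3)·1.000 - (-2)·3.000 - (2)·-3.000) / (8) = 2.750

(3.300, -2.286, 1.571, 2.750)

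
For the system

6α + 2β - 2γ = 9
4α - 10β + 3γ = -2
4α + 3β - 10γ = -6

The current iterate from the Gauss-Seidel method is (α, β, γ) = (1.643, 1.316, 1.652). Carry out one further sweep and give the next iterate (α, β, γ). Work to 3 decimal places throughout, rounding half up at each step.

One sweep:
  α = (9 - (2)·1.316 - (-2)·1.652) / (6) = 1.612
  β = (-2 - (4)·1.612 - (3)·1.652) / (-10) = 1.340
  γ = (-6 - (4)·1.612 - (3)·1.340) / (-10) = 1.647

(1.612, 1.340, 1.647)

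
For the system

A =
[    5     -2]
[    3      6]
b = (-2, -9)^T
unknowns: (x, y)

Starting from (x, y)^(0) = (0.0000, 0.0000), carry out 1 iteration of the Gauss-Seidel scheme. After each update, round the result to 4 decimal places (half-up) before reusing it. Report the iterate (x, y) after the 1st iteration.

(-0.4000, -1.3000)

Iteration 1:
  x = (-2 - (-2)·0.0000) / (5) = -0.4000
  y = (-9 - (3)·-0.4000) / (6) = -1.3000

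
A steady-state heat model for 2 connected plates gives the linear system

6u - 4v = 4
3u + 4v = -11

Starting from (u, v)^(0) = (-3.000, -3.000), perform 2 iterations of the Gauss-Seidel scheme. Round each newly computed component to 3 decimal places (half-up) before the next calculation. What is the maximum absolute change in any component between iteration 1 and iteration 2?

Iteration 1:
  u = (4 - (-4)·-3.000) / (6) = -1.333
  v = (-11 - (3)·-1.333) / (4) = -1.750
Iteration 2:
  u = (4 - (-4)·-1.750) / (6) = -0.500
  v = (-11 - (3)·-0.500) / (4) = -2.375
Change: (0.833, -0.625) → max |·| = 0.833

0.833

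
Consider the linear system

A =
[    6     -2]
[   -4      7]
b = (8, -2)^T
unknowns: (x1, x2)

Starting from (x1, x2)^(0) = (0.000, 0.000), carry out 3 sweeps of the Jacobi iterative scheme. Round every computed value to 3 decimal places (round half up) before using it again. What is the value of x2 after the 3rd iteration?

0.422

Iteration 1:
  x1 = (8 - (-2)·0.000) / (6) = 1.333
  x2 = (-2 - (-4)·0.000) / (7) = -0.286
Iteration 2:
  x1 = (8 - (-2)·-0.286) / (6) = 1.238
  x2 = (-2 - (-4)·1.333) / (7) = 0.476
Iteration 3:
  x1 = (8 - (-2)·0.476) / (6) = 1.492
  x2 = (-2 - (-4)·1.238) / (7) = 0.422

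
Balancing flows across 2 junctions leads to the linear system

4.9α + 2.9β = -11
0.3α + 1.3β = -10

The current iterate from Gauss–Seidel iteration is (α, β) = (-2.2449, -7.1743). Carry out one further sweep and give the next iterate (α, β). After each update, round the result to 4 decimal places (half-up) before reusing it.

One sweep:
  α = (-11 - (2.9)·-7.1743) / (4.9) = 2.0011
  β = (-10 - (0.3)·2.0011) / (1.3) = -8.1541

(2.0011, -8.1541)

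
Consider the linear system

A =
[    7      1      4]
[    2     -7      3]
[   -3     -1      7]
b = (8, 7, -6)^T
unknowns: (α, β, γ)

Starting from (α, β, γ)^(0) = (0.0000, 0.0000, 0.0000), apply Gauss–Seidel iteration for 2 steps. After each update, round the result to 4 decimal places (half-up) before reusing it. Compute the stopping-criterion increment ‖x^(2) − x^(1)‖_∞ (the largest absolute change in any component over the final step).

0.3610

Iteration 1:
  α = (8 - (1)·0.0000 - (4)·0.0000) / (7) = 1.1429
  β = (7 - (2)·1.1429 - (3)·0.0000) / (-7) = -0.6735
  γ = (-6 - (-3)·1.1429 - (-1)·-0.6735) / (7) = -0.4635
Iteration 2:
  α = (8 - (1)·-0.6735 - (4)·-0.4635) / (7) = 1.5039
  β = (7 - (2)·1.5039 - (3)·-0.4635) / (-7) = -0.7690
  γ = (-6 - (-3)·1.5039 - (-1)·-0.7690) / (7) = -0.3225
Change: (0.3610, -0.0955, 0.1410) → max |·| = 0.3610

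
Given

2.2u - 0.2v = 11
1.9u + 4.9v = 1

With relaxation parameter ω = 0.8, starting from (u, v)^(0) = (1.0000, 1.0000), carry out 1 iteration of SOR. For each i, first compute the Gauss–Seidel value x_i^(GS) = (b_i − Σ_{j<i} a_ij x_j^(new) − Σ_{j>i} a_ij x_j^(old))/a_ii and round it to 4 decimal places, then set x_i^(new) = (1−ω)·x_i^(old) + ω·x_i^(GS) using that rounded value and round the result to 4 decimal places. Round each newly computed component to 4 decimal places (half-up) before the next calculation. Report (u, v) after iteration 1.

Iteration 1:
  u: GS value = (11 - (-0.2)·1.0000) / (2.2) = 5.0909;  u ← (1−ω)·1.0000 + ω·5.0909 = 4.2727
  v: GS value = (1 - (1.9)·4.2727) / (4.9) = -1.4527;  v ← (1−ω)·1.0000 + ω·-1.4527 = -0.9622

(4.2727, -0.9622)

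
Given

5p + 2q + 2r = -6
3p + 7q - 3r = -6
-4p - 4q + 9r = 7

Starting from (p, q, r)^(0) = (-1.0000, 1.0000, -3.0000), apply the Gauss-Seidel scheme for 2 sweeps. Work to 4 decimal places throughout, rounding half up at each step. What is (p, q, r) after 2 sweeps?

(-0.3010, -0.8465, 0.2678)

Iteration 1:
  p = (-6 - (2)·1.0000 - (2)·-3.0000) / (5) = -0.4000
  q = (-6 - (3)·-0.4000 - (-3)·-3.0000) / (7) = -1.9714
  r = (7 - (-4)·-0.4000 - (-4)·-1.9714) / (9) = -0.2762
Iteration 2:
  p = (-6 - (2)·-1.9714 - (2)·-0.2762) / (5) = -0.3010
  q = (-6 - (3)·-0.3010 - (-3)·-0.2762) / (7) = -0.8465
  r = (7 - (-4)·-0.3010 - (-4)·-0.8465) / (9) = 0.2678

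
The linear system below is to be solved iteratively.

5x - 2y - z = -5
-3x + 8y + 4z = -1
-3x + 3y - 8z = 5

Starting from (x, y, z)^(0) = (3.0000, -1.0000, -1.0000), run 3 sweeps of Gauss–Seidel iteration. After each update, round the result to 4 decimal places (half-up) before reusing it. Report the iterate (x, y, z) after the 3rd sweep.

(-1.2731, -0.4070, -0.3002)

Iteration 1:
  x = (-5 - (-2)·-1.0000 - (-1)·-1.0000) / (5) = -1.6000
  y = (-1 - (-3)·-1.6000 - (4)·-1.0000) / (8) = -0.2250
  z = (5 - (-3)·-1.6000 - (3)·-0.2250) / (-8) = -0.1094
Iteration 2:
  x = (-5 - (-2)·-0.2250 - (-1)·-0.1094) / (5) = -1.1119
  y = (-1 - (-3)·-1.1119 - (4)·-0.1094) / (8) = -0.4873
  z = (5 - (-3)·-1.1119 - (3)·-0.4873) / (-8) = -0.3908
Iteration 3:
  x = (-5 - (-2)·-0.4873 - (-1)·-0.3908) / (5) = -1.2731
  y = (-1 - (-3)·-1.2731 - (4)·-0.3908) / (8) = -0.4070
  z = (5 - (-3)·-1.2731 - (3)·-0.4070) / (-8) = -0.3002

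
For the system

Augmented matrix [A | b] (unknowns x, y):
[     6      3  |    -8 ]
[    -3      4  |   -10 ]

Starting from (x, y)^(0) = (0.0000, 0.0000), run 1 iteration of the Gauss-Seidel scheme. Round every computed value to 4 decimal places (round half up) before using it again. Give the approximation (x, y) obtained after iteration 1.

Iteration 1:
  x = (-8 - (3)·0.0000) / (6) = -1.3333
  y = (-10 - (-3)·-1.3333) / (4) = -3.5000

(-1.3333, -3.5000)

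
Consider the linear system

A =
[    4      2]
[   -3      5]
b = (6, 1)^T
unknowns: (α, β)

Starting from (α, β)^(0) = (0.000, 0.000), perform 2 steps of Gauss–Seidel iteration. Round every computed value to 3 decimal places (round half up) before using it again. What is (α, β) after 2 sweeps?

Iteration 1:
  α = (6 - (2)·0.000) / (4) = 1.500
  β = (1 - (-3)·1.500) / (5) = 1.100
Iteration 2:
  α = (6 - (2)·1.100) / (4) = 0.950
  β = (1 - (-3)·0.950) / (5) = 0.770

(0.950, 0.770)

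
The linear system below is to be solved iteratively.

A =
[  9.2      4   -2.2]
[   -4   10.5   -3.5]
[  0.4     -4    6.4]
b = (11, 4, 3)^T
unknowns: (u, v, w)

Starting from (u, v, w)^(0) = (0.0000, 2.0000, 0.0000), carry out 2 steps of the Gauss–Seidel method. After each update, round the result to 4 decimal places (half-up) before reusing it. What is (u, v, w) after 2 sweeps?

Iteration 1:
  u = (11 - (4)·2.0000 - (-2.2)·0.0000) / (9.2) = 0.3261
  v = (4 - (-4)·0.3261 - (-3.5)·0.0000) / (10.5) = 0.5052
  w = (3 - (0.4)·0.3261 - (-4)·0.5052) / (6.4) = 0.7641
Iteration 2:
  u = (11 - (4)·0.5052 - (-2.2)·0.7641) / (9.2) = 1.1587
  v = (4 - (-4)·1.1587 - (-3.5)·0.7641) / (10.5) = 1.0771
  w = (3 - (0.4)·1.1587 - (-4)·1.0771) / (6.4) = 1.0695

(1.1587, 1.0771, 1.0695)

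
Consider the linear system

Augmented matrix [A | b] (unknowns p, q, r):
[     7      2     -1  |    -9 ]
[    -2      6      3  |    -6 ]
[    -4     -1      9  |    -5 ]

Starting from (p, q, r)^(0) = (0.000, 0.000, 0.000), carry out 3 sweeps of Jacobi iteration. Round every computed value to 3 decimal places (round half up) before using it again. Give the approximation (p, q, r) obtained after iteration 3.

(-1.134, -0.741, -1.163)

Iteration 1:
  p = (-9 - (2)·0.000 - (-1)·0.000) / (7) = -1.286
  q = (-6 - (-2)·0.000 - (3)·0.000) / (6) = -1.000
  r = (-5 - (-4)·0.000 - (-1)·0.000) / (9) = -0.556
Iteration 2:
  p = (-9 - (2)·-1.000 - (-1)·-0.556) / (7) = -1.079
  q = (-6 - (-2)·-1.286 - (3)·-0.556) / (6) = -1.151
  r = (-5 - (-4)·-1.286 - (-1)·-1.000) / (9) = -1.238
Iteration 3:
  p = (-9 - (2)·-1.151 - (-1)·-1.238) / (7) = -1.134
  q = (-6 - (-2)·-1.079 - (3)·-1.238) / (6) = -0.741
  r = (-5 - (-4)·-1.079 - (-1)·-1.151) / (9) = -1.163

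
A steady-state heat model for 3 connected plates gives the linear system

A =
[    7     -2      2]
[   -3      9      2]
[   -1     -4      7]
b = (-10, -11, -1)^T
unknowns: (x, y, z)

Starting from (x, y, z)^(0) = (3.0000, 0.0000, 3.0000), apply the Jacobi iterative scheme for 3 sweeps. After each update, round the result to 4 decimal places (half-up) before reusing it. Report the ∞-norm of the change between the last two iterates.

Iteration 1:
  x = (-10 - (-2)·0.0000 - (2)·3.0000) / (7) = -2.2857
  y = (-11 - (-3)·3.0000 - (2)·3.0000) / (9) = -0.8889
  z = (-1 - (-1)·3.0000 - (-4)·0.0000) / (7) = 0.2857
Iteration 2:
  x = (-10 - (-2)·-0.8889 - (2)·0.2857) / (7) = -1.7642
  y = (-11 - (-3)·-2.2857 - (2)·0.2857) / (9) = -2.0476
  z = (-1 - (-1)·-2.2857 - (-4)·-0.8889) / (7) = -0.9773
Iteration 3:
  x = (-10 - (-2)·-2.0476 - (2)·-0.9773) / (7) = -1.7344
  y = (-11 - (-3)·-1.7642 - (2)·-0.9773) / (9) = -1.5931
  z = (-1 - (-1)·-1.7642 - (-4)·-2.0476) / (7) = -1.5649
Change: (0.0298, 0.4545, -0.5876) → max |·| = 0.5876

0.5876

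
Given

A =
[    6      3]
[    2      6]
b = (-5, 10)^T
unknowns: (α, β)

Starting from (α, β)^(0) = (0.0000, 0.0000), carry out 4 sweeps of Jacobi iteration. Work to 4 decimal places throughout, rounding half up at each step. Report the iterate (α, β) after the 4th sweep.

(-1.9444, 2.2685)

Iteration 1:
  α = (-5 - (3)·0.0000) / (6) = -0.8333
  β = (10 - (2)·0.0000) / (6) = 1.6667
Iteration 2:
  α = (-5 - (3)·1.6667) / (6) = -1.6667
  β = (10 - (2)·-0.8333) / (6) = 1.9444
Iteration 3:
  α = (-5 - (3)·1.9444) / (6) = -1.8055
  β = (10 - (2)·-1.6667) / (6) = 2.2222
Iteration 4:
  α = (-5 - (3)·2.2222) / (6) = -1.9444
  β = (10 - (2)·-1.8055) / (6) = 2.2685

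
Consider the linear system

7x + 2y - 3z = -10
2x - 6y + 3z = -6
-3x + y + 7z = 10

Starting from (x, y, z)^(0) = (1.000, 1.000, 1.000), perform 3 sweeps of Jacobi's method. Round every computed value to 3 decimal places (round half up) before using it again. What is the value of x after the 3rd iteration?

-1.573

Iteration 1:
  x = (-10 - (2)·1.000 - (-3)·1.000) / (7) = -1.286
  y = (-6 - (2)·1.000 - (3)·1.000) / (-6) = 1.833
  z = (10 - (-3)·1.000 - (1)·1.000) / (7) = 1.714
Iteration 2:
  x = (-10 - (2)·1.833 - (-3)·1.714) / (7) = -1.218
  y = (-6 - (2)·-1.286 - (3)·1.714) / (-6) = 1.428
  z = (10 - (-3)·-1.286 - (1)·1.833) / (7) = 0.616
Iteration 3:
  x = (-10 - (2)·1.428 - (-3)·0.616) / (7) = -1.573
  y = (-6 - (2)·-1.218 - (3)·0.616) / (-6) = 0.902
  z = (10 - (-3)·-1.218 - (1)·1.428) / (7) = 0.703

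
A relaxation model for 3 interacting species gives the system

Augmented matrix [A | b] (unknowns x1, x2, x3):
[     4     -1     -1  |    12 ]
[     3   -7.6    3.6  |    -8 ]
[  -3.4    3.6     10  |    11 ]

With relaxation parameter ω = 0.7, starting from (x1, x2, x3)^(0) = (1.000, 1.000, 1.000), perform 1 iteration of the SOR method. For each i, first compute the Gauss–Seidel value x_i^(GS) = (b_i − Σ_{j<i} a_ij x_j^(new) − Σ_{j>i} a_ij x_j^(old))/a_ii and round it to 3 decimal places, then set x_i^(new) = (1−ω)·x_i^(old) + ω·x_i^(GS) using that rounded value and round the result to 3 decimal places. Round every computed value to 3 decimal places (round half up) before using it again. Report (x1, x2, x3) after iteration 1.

(2.750, 2.128, 1.188)

Iteration 1:
  x1: GS value = (12 - (-1)·1.000 - (-1)·1.000) / (4) = 3.500;  x1 ← (1−ω)·1.000 + ω·3.500 = 2.750
  x2: GS value = (-8 - (3)·2.750 - (3.6)·1.000) / (-7.6) = 2.612;  x2 ← (1−ω)·1.000 + ω·2.612 = 2.128
  x3: GS value = (11 - (-3.4)·2.750 - (3.6)·2.128) / (10) = 1.269;  x3 ← (1−ω)·1.000 + ω·1.269 = 1.188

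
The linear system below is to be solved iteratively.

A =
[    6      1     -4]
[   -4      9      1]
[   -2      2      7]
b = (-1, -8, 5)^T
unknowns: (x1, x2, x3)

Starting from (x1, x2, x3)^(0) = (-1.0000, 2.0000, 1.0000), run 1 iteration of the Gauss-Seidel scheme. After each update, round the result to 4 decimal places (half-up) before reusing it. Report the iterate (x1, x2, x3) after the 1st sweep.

Iteration 1:
  x1 = (-1 - (1)·2.0000 - (-4)·1.0000) / (6) = 0.1667
  x2 = (-8 - (-4)·0.1667 - (1)·1.0000) / (9) = -0.9259
  x3 = (5 - (-2)·0.1667 - (2)·-0.9259) / (7) = 1.0265

(0.1667, -0.9259, 1.0265)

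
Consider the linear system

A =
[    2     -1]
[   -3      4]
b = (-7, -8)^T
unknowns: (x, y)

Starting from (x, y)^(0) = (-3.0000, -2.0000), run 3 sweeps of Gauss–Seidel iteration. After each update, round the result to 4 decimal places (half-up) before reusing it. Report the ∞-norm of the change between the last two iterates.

0.6328

Iteration 1:
  x = (-7 - (-1)·-2.0000) / (2) = -4.5000
  y = (-8 - (-3)·-4.5000) / (4) = -5.3750
Iteration 2:
  x = (-7 - (-1)·-5.3750) / (2) = -6.1875
  y = (-8 - (-3)·-6.1875) / (4) = -6.6406
Iteration 3:
  x = (-7 - (-1)·-6.6406) / (2) = -6.8203
  y = (-8 - (-3)·-6.8203) / (4) = -7.1152
Change: (-0.6328, -0.4746) → max |·| = 0.6328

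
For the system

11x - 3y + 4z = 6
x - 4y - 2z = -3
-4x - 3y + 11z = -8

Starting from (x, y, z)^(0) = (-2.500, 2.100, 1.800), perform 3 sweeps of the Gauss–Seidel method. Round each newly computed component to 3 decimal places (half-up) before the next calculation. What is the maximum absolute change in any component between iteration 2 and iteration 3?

0.180

Iteration 1:
  x = (6 - (-3)·2.100 - (4)·1.800) / (11) = 0.464
  y = (-3 - (1)·0.464 - (-2)·1.800) / (-4) = -0.034
  z = (-8 - (-4)·0.464 - (-3)·-0.034) / (11) = -0.568
Iteration 2:
  x = (6 - (-3)·-0.034 - (4)·-0.568) / (11) = 0.743
  y = (-3 - (1)·0.743 - (-2)·-0.568) / (-4) = 1.220
  z = (-8 - (-4)·0.743 - (-3)·1.220) / (11) = -0.124
Iteration 3:
  x = (6 - (-3)·1.220 - (4)·-0.124) / (11) = 0.923
  y = (-3 - (1)·0.923 - (-2)·-0.124) / (-4) = 1.043
  z = (-8 - (-4)·0.923 - (-3)·1.043) / (11) = -0.107
Change: (0.180, -0.177, 0.017) → max |·| = 0.180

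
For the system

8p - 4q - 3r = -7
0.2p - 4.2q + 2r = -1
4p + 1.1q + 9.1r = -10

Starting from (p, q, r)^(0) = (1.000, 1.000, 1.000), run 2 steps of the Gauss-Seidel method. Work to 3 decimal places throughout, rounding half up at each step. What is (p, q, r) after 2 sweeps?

(-0.962, -0.372, -0.631)

Iteration 1:
  p = (-7 - (-4)·1.000 - (-3)·1.000) / (8) = 0.000
  q = (-1 - (0.2)·0.000 - (2)·1.000) / (-4.2) = 0.714
  r = (-10 - (4)·0.000 - (1.1)·0.714) / (9.1) = -1.185
Iteration 2:
  p = (-7 - (-4)·0.714 - (-3)·-1.185) / (8) = -0.962
  q = (-1 - (0.2)·-0.962 - (2)·-1.185) / (-4.2) = -0.372
  r = (-10 - (4)·-0.962 - (1.1)·-0.372) / (9.1) = -0.631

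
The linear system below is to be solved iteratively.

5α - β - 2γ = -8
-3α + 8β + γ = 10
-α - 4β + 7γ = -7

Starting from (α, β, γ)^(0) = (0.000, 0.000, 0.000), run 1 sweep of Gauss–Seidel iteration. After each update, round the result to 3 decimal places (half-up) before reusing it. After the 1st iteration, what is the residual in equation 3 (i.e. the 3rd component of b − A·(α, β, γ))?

Iteration 1:
  α = (-8 - (-1)·0.000 - (-2)·0.000) / (5) = -1.600
  β = (10 - (-3)·-1.600 - (1)·0.000) / (8) = 0.650
  γ = (-7 - (-1)·-1.600 - (-4)·0.650) / (7) = -0.857
Residual b − A·x = (-1.064, 0.857, -0.001)

-0.001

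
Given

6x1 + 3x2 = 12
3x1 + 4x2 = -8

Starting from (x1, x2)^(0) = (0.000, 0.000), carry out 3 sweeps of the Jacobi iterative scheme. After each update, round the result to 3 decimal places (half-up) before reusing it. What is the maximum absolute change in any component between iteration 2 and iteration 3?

0.750

Iteration 1:
  x1 = (12 - (3)·0.000) / (6) = 2.000
  x2 = (-8 - (3)·0.000) / (4) = -2.000
Iteration 2:
  x1 = (12 - (3)·-2.000) / (6) = 3.000
  x2 = (-8 - (3)·2.000) / (4) = -3.500
Iteration 3:
  x1 = (12 - (3)·-3.500) / (6) = 3.750
  x2 = (-8 - (3)·3.000) / (4) = -4.250
Change: (0.750, -0.750) → max |·| = 0.750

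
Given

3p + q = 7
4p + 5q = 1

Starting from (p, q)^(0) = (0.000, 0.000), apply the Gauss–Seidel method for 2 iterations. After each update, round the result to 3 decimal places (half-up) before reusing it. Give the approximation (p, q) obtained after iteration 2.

(2.889, -2.111)

Iteration 1:
  p = (7 - (1)·0.000) / (3) = 2.333
  q = (1 - (4)·2.333) / (5) = -1.666
Iteration 2:
  p = (7 - (1)·-1.666) / (3) = 2.889
  q = (1 - (4)·2.889) / (5) = -2.111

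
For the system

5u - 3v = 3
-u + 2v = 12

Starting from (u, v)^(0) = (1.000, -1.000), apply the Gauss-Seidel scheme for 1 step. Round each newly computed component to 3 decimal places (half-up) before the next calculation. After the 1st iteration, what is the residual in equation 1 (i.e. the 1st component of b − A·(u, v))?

21.000

Iteration 1:
  u = (3 - (-3)·-1.000) / (5) = 0.000
  v = (12 - (-1)·0.000) / (2) = 6.000
Residual b − A·x = (21.000, 0.000)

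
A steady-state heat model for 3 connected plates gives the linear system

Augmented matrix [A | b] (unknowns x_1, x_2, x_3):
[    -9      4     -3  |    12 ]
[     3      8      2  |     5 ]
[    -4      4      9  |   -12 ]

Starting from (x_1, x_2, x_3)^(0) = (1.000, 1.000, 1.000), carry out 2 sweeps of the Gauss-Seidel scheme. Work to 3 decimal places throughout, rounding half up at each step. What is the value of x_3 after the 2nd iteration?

-1.992

Iteration 1:
  x_1 = (12 - (4)·1.000 - (-3)·1.000) / (-9) = -1.222
  x_2 = (5 - (3)·-1.222 - (2)·1.000) / (8) = 0.833
  x_3 = (-12 - (-4)·-1.222 - (4)·0.833) / (9) = -2.247
Iteration 2:
  x_1 = (12 - (4)·0.833 - (-3)·-2.247) / (-9) = -0.214
  x_2 = (5 - (3)·-0.214 - (2)·-2.247) / (8) = 1.267
  x_3 = (-12 - (-4)·-0.214 - (4)·1.267) / (9) = -1.992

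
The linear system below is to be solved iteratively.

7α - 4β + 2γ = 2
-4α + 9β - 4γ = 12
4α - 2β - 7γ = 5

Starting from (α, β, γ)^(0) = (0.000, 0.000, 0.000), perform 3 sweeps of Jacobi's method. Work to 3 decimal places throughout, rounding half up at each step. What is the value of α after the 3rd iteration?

Iteration 1:
  α = (2 - (-4)·0.000 - (2)·0.000) / (7) = 0.286
  β = (12 - (-4)·0.000 - (-4)·0.000) / (9) = 1.333
  γ = (5 - (4)·0.000 - (-2)·0.000) / (-7) = -0.714
Iteration 2:
  α = (2 - (-4)·1.333 - (2)·-0.714) / (7) = 1.251
  β = (12 - (-4)·0.286 - (-4)·-0.714) / (9) = 1.143
  γ = (5 - (4)·0.286 - (-2)·1.333) / (-7) = -0.932
Iteration 3:
  α = (2 - (-4)·1.143 - (2)·-0.932) / (7) = 1.205
  β = (12 - (-4)·1.251 - (-4)·-0.932) / (9) = 1.475
  γ = (5 - (4)·1.251 - (-2)·1.143) / (-7) = -0.326

1.205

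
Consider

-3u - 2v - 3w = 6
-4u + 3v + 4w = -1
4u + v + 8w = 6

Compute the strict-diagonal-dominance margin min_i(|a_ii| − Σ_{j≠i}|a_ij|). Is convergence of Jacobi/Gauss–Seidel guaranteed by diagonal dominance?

-5

row 1: |-3| − (2+3) = -2
row 2: |3| − (4+4) = -5
row 3: |8| − (4+1) = 3
minimum over rows = -5 → not strictly diagonally dominant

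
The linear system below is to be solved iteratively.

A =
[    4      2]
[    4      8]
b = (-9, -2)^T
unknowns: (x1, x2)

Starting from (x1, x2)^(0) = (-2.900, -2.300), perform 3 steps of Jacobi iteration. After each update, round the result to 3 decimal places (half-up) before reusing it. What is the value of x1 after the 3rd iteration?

Iteration 1:
  x1 = (-9 - (2)·-2.300) / (4) = -1.100
  x2 = (-2 - (4)·-2.900) / (8) = 1.200
Iteration 2:
  x1 = (-9 - (2)·1.200) / (4) = -2.850
  x2 = (-2 - (4)·-1.100) / (8) = 0.300
Iteration 3:
  x1 = (-9 - (2)·0.300) / (4) = -2.400
  x2 = (-2 - (4)·-2.850) / (8) = 1.175

-2.400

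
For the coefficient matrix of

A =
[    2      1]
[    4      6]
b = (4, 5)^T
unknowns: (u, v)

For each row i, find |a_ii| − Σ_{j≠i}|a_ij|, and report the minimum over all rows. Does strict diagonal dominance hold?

row 1: |2| − (1) = 1
row 2: |6| − (4) = 2
minimum over rows = 1 → strictly diagonally dominant (convergence guaranteed)

1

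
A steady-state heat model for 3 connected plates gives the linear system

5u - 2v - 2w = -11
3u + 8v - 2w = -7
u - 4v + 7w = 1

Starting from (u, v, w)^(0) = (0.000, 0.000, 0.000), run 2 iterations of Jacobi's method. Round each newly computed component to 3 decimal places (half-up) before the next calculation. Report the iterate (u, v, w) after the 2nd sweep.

Iteration 1:
  u = (-11 - (-2)·0.000 - (-2)·0.000) / (5) = -2.200
  v = (-7 - (3)·0.000 - (-2)·0.000) / (8) = -0.875
  w = (1 - (1)·0.000 - (-4)·0.000) / (7) = 0.143
Iteration 2:
  u = (-11 - (-2)·-0.875 - (-2)·0.143) / (5) = -2.493
  v = (-7 - (3)·-2.200 - (-2)·0.143) / (8) = -0.014
  w = (1 - (1)·-2.200 - (-4)·-0.875) / (7) = -0.043

(-2.493, -0.014, -0.043)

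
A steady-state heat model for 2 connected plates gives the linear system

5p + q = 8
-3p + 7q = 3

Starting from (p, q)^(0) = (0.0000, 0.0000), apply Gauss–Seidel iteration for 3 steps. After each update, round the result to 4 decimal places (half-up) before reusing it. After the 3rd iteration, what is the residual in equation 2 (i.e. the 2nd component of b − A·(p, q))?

Iteration 1:
  p = (8 - (1)·0.0000) / (5) = 1.6000
  q = (3 - (-3)·1.6000) / (7) = 1.1143
Iteration 2:
  p = (8 - (1)·1.1143) / (5) = 1.3771
  q = (3 - (-3)·1.3771) / (7) = 1.0188
Iteration 3:
  p = (8 - (1)·1.0188) / (5) = 1.3962
  q = (3 - (-3)·1.3962) / (7) = 1.0269
Residual b − A·x = (-0.0079, 0.0003)

0.0003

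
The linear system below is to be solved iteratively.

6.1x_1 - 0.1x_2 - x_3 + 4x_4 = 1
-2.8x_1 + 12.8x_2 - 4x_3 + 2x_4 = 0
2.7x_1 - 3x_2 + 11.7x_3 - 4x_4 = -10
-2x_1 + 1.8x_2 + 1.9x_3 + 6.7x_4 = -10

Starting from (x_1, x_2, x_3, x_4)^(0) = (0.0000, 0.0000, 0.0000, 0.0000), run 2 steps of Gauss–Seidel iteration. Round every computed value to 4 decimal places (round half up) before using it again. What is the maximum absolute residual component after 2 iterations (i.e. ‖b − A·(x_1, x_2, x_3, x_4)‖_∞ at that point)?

Iteration 1:
  x_1 = (1 - (-0.1)·0.0000 - (-1)·0.0000 - (4)·0.0000) / (6.1) = 0.1639
  x_2 = (0 - (-2.8)·0.1639 - (-4)·0.0000 - (2)·0.0000) / (12.8) = 0.0359
  x_3 = (-10 - (2.7)·0.1639 - (-3)·0.0359 - (-4)·0.0000) / (11.7) = -0.8833
  x_4 = (-10 - (-2)·0.1639 - (1.8)·0.0359 - (1.9)·-0.8833) / (6.7) = -1.2028
Iteration 2:
  x_1 = (1 - (-0.1)·0.0359 - (-1)·-0.8833 - (4)·-1.2028) / (6.1) = 0.8084
  x_2 = (0 - (-2.8)·0.8084 - (-4)·-0.8833 - (2)·-1.2028) / (12.8) = 0.0887
  x_3 = (-10 - (2.7)·0.8084 - (-3)·0.0887 - (-4)·-1.2028) / (11.7) = -1.4297
  x_4 = (-10 - (-2)·0.8084 - (1.8)·0.0887 - (1.9)·-1.4297) / (6.7) = -0.8696
Residual b − A·x = (-1.8737, -2.8514, 1.3325, -0.0001); ∞-norm = 2.8514

2.8514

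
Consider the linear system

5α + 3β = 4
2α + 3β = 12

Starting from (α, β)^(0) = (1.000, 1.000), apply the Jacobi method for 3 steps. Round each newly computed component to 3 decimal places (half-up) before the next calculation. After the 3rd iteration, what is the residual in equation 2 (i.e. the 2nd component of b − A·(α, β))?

0.640

Iteration 1:
  α = (4 - (3)·1.000) / (5) = 0.200
  β = (12 - (2)·1.000) / (3) = 3.333
Iteration 2:
  α = (4 - (3)·3.333) / (5) = -1.200
  β = (12 - (2)·0.200) / (3) = 3.867
Iteration 3:
  α = (4 - (3)·3.867) / (5) = -1.520
  β = (12 - (2)·-1.200) / (3) = 4.800
Residual b − A·x = (-2.800, 0.640)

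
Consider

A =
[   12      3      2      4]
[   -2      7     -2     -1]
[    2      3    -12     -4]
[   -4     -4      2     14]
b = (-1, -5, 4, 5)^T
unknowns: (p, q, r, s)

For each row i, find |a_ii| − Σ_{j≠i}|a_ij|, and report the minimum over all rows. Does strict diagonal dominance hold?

2

row 1: |12| − (3+2+4) = 3
row 2: |7| − (2+2+1) = 2
row 3: |-12| − (2+3+4) = 3
row 4: |14| − (4+4+2) = 4
minimum over rows = 2 → strictly diagonally dominant (convergence guaranteed)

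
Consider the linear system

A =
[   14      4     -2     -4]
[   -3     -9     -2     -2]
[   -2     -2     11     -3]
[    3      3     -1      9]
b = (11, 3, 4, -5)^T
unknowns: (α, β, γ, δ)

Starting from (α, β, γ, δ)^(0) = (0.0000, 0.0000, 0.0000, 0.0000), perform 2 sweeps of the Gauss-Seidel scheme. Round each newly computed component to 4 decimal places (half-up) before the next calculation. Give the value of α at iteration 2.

Iteration 1:
  α = (11 - (4)·0.0000 - (-2)·0.0000 - (-4)·0.0000) / (14) = 0.7857
  β = (3 - (-3)·0.7857 - (-2)·0.0000 - (-2)·0.0000) / (-9) = -0.5952
  γ = (4 - (-2)·0.7857 - (-2)·-0.5952 - (-3)·0.0000) / (11) = 0.3983
  δ = (-5 - (3)·0.7857 - (3)·-0.5952 - (-1)·0.3983) / (9) = -0.5748
Iteration 2:
  α = (11 - (4)·-0.5952 - (-2)·0.3983 - (-4)·-0.5748) / (14) = 0.8484
  β = (3 - (-3)·0.8484 - (-2)·0.3983 - (-2)·-0.5748) / (-9) = -0.5769
  γ = (4 - (-2)·0.8484 - (-2)·-0.5769 - (-3)·-0.5748) / (11) = 0.2562
  δ = (-5 - (3)·0.8484 - (3)·-0.5769 - (-1)·0.2562) / (9) = -0.6176

0.8484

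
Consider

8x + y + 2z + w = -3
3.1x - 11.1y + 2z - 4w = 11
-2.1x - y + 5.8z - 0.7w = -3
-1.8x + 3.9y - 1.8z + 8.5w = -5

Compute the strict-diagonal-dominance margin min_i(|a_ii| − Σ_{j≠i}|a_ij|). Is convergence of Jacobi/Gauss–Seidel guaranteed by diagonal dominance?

1

row 1: |8| − (1+2+1) = 4
row 2: |-11.1| − (3.1+2+4) = 2
row 3: |5.8| − (2.1+1+0.7) = 2
row 4: |8.5| − (1.8+3.9+1.8) = 1
minimum over rows = 1 → strictly diagonally dominant (convergence guaranteed)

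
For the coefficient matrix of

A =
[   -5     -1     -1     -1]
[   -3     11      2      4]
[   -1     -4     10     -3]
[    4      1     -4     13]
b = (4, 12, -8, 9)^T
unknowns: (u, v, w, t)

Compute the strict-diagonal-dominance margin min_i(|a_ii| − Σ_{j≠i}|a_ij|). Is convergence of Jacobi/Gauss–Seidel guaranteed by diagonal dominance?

2

row 1: |-5| − (1+1+1) = 2
row 2: |11| − (3+2+4) = 2
row 3: |10| − (1+4+3) = 2
row 4: |13| − (4+1+4) = 4
minimum over rows = 2 → strictly diagonally dominant (convergence guaranteed)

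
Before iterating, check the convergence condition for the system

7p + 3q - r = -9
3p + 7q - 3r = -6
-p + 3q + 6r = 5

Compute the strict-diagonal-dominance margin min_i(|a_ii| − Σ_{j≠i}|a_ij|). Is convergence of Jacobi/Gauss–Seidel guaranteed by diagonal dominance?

row 1: |7| − (3+1) = 3
row 2: |7| − (3+3) = 1
row 3: |6| − (1+3) = 2
minimum over rows = 1 → strictly diagonally dominant (convergence guaranteed)

1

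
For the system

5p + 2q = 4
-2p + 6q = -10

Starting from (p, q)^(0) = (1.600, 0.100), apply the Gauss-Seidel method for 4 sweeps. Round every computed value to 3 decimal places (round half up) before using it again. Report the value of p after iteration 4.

1.295

Iteration 1:
  p = (4 - (2)·0.100) / (5) = 0.760
  q = (-10 - (-2)·0.760) / (6) = -1.413
Iteration 2:
  p = (4 - (2)·-1.413) / (5) = 1.365
  q = (-10 - (-2)·1.365) / (6) = -1.212
Iteration 3:
  p = (4 - (2)·-1.212) / (5) = 1.285
  q = (-10 - (-2)·1.285) / (6) = -1.238
Iteration 4:
  p = (4 - (2)·-1.238) / (5) = 1.295
  q = (-10 - (-2)·1.295) / (6) = -1.235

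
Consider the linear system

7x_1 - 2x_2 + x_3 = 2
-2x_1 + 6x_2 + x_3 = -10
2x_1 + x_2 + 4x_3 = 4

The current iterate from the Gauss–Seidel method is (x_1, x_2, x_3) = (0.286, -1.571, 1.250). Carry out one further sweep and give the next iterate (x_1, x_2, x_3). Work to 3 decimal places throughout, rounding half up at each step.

One sweep:
  x_1 = (2 - (-2)·-1.571 - (1)·1.250) / (7) = -0.342
  x_2 = (-10 - (-2)·-0.342 - (1)·1.250) / (6) = -1.989
  x_3 = (4 - (2)·-0.342 - (1)·-1.989) / (4) = 1.668

(-0.342, -1.989, 1.668)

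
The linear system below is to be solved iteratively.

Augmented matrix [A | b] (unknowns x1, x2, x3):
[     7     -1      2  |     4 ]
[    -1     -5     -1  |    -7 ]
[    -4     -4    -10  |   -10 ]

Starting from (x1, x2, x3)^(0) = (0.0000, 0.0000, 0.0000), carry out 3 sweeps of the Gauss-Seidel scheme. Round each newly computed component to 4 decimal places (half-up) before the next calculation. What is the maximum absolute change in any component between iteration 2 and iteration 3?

Iteration 1:
  x1 = (4 - (-1)·0.0000 - (2)·0.0000) / (7) = 0.5714
  x2 = (-7 - (-1)·0.5714 - (-1)·0.0000) / (-5) = 1.2857
  x3 = (-10 - (-4)·0.5714 - (-4)·1.2857) / (-10) = 0.2572
Iteration 2:
  x1 = (4 - (-1)·1.2857 - (2)·0.2572) / (7) = 0.6816
  x2 = (-7 - (-1)·0.6816 - (-1)·0.2572) / (-5) = 1.2122
  x3 = (-10 - (-4)·0.6816 - (-4)·1.2122) / (-10) = 0.2425
Iteration 3:
  x1 = (4 - (-1)·1.2122 - (2)·0.2425) / (7) = 0.6753
  x2 = (-7 - (-1)·0.6753 - (-1)·0.2425) / (-5) = 1.2164
  x3 = (-10 - (-4)·0.6753 - (-4)·1.2164) / (-10) = 0.2433
Change: (-0.0063, 0.0042, 0.0008) → max |·| = 0.0063

0.0063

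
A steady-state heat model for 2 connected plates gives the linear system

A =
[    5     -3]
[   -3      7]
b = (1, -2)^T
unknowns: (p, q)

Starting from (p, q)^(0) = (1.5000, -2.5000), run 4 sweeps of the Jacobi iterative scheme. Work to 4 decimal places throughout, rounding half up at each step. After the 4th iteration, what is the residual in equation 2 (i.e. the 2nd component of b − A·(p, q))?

1.3222

Iteration 1:
  p = (1 - (-3)·-2.5000) / (5) = -1.3000
  q = (-2 - (-3)·1.5000) / (7) = 0.3571
Iteration 2:
  p = (1 - (-3)·0.3571) / (5) = 0.4143
  q = (-2 - (-3)·-1.3000) / (7) = -0.8429
Iteration 3:
  p = (1 - (-3)·-0.8429) / (5) = -0.3057
  q = (-2 - (-3)·0.4143) / (7) = -0.1082
Iteration 4:
  p = (1 - (-3)·-0.1082) / (5) = 0.1351
  q = (-2 - (-3)·-0.3057) / (7) = -0.4167
Residual b − A·x = (-0.9256, 1.3222)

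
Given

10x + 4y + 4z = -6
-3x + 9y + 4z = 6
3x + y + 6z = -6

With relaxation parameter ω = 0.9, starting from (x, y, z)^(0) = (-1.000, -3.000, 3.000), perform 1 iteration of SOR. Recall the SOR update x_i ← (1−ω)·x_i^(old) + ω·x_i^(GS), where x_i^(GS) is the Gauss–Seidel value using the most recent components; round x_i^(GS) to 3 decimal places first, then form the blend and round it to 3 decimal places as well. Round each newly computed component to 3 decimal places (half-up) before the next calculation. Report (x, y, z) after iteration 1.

(-0.640, -1.092, -0.148)

Iteration 1:
  x: GS value = (-6 - (4)·-3.000 - (4)·3.000) / (10) = -0.600;  x ← (1−ω)·-1.000 + ω·-0.600 = -0.640
  y: GS value = (6 - (-3)·-0.640 - (4)·3.000) / (9) = -0.880;  y ← (1−ω)·-3.000 + ω·-0.880 = -1.092
  z: GS value = (-6 - (3)·-0.640 - (1)·-1.092) / (6) = -0.498;  z ← (1−ω)·3.000 + ω·-0.498 = -0.148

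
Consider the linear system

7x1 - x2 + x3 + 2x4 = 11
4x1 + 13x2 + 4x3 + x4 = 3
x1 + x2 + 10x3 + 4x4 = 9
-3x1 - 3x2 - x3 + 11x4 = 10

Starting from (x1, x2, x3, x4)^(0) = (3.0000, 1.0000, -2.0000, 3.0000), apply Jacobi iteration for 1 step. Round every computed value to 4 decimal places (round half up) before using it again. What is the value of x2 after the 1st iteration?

Iteration 1:
  x1 = (11 - (-1)·1.0000 - (1)·-2.0000 - (2)·3.0000) / (7) = 1.1429
  x2 = (3 - (4)·3.0000 - (4)·-2.0000 - (1)·3.0000) / (13) = -0.3077
  x3 = (9 - (1)·3.0000 - (1)·1.0000 - (4)·3.0000) / (10) = -0.7000
  x4 = (10 - (-3)·3.0000 - (-3)·1.0000 - (-1)·-2.0000) / (11) = 1.8182

-0.3077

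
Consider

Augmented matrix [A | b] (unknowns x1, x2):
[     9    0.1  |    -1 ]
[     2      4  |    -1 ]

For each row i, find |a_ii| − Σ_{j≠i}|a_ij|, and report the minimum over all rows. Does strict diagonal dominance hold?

row 1: |9| − (0.1) = 8.9
row 2: |4| − (2) = 2
minimum over rows = 2 → strictly diagonally dominant (convergence guaranteed)

2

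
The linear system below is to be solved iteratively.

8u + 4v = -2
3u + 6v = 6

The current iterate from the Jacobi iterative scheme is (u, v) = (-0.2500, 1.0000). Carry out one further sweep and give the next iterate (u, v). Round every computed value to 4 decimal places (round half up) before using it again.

One sweep:
  u = (-2 - (4)·1.0000) / (8) = -0.7500
  v = (6 - (3)·-0.2500) / (6) = 1.1250

(-0.7500, 1.1250)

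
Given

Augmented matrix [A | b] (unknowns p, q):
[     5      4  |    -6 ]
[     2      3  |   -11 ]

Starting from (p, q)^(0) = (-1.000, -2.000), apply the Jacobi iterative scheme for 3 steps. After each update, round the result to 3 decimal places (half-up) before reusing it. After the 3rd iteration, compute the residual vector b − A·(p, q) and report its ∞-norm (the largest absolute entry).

Iteration 1:
  p = (-6 - (4)·-2.000) / (5) = 0.400
  q = (-11 - (2)·-1.000) / (3) = -3.000
Iteration 2:
  p = (-6 - (4)·-3.000) / (5) = 1.200
  q = (-11 - (2)·0.400) / (3) = -3.933
Iteration 3:
  p = (-6 - (4)·-3.933) / (5) = 1.946
  q = (-11 - (2)·1.200) / (3) = -4.467
Residual b − A·x = (2.138, -1.491); ∞-norm = 2.138

2.138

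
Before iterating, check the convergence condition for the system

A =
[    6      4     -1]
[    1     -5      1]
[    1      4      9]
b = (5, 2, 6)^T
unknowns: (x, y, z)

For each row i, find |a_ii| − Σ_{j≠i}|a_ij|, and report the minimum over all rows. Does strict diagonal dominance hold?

row 1: |6| − (4+1) = 1
row 2: |-5| − (1+1) = 3
row 3: |9| − (1+4) = 4
minimum over rows = 1 → strictly diagonally dominant (convergence guaranteed)

1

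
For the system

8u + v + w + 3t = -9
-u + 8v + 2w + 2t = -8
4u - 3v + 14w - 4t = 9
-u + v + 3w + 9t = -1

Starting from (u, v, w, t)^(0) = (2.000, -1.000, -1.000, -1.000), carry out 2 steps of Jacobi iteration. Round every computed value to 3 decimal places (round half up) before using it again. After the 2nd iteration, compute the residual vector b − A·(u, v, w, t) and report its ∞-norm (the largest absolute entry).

Iteration 1:
  u = (-9 - (1)·-1.000 - (1)·-1.000 - (3)·-1.000) / (8) = -0.500
  v = (-8 - (-1)·2.000 - (2)·-1.000 - (2)·-1.000) / (8) = -0.250
  w = (9 - (4)·2.000 - (-3)·-1.000 - (-4)·-1.000) / (14) = -0.429
  t = (-1 - (-1)·2.000 - (1)·-1.000 - (3)·-1.000) / (9) = 0.556
Iteration 2:
  u = (-9 - (1)·-0.250 - (1)·-0.429 - (3)·0.556) / (8) = -1.249
  v = (-8 - (-1)·-0.500 - (2)·-0.429 - (2)·0.556) / (8) = -1.094
  w = (9 - (4)·-0.500 - (-3)·-0.250 - (-4)·0.556) / (14) = 0.891
  t = (-1 - (-1)·-0.500 - (1)·-0.250 - (3)·-0.429) / (9) = 0.004
Residual b − A·x = (1.183, -2.287, -1.744, -3.864); ∞-norm = 3.864

3.864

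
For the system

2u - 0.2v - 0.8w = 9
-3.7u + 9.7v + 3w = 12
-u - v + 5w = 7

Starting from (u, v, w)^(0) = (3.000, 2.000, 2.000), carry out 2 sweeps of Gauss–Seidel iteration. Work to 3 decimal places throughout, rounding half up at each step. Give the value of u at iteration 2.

Iteration 1:
  u = (9 - (-0.2)·2.000 - (-0.8)·2.000) / (2) = 5.500
  v = (12 - (-3.7)·5.500 - (3)·2.000) / (9.7) = 2.716
  w = (7 - (-1)·5.500 - (-1)·2.716) / (5) = 3.043
Iteration 2:
  u = (9 - (-0.2)·2.716 - (-0.8)·3.043) / (2) = 5.989
  v = (12 - (-3.7)·5.989 - (3)·3.043) / (9.7) = 2.580
  w = (7 - (-1)·5.989 - (-1)·2.580) / (5) = 3.114

5.989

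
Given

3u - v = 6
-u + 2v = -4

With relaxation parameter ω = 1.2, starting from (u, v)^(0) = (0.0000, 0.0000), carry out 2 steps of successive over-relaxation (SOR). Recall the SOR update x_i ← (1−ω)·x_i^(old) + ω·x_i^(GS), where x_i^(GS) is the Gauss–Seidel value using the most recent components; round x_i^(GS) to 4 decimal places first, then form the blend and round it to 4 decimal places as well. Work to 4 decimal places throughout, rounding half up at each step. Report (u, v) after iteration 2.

(1.5360, -1.2864)

Iteration 1:
  u: GS value = (6 - (-1)·0.0000) / (3) = 2.0000;  u ← (1−ω)·0.0000 + ω·2.0000 = 2.4000
  v: GS value = (-4 - (-1)·2.4000) / (2) = -0.8000;  v ← (1−ω)·0.0000 + ω·-0.8000 = -0.9600
Iteration 2:
  u: GS value = (6 - (-1)·-0.9600) / (3) = 1.6800;  u ← (1−ω)·2.4000 + ω·1.6800 = 1.5360
  v: GS value = (-4 - (-1)·1.5360) / (2) = -1.2320;  v ← (1−ω)·-0.9600 + ω·-1.2320 = -1.2864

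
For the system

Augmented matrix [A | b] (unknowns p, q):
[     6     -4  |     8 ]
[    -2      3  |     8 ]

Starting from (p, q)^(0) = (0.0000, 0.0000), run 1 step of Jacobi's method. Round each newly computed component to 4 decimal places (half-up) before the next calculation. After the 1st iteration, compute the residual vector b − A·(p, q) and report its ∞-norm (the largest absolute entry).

10.6670

Iteration 1:
  p = (8 - (-4)·0.0000) / (6) = 1.3333
  q = (8 - (-2)·0.0000) / (3) = 2.6667
Residual b − A·x = (10.6670, 2.6665); ∞-norm = 10.6670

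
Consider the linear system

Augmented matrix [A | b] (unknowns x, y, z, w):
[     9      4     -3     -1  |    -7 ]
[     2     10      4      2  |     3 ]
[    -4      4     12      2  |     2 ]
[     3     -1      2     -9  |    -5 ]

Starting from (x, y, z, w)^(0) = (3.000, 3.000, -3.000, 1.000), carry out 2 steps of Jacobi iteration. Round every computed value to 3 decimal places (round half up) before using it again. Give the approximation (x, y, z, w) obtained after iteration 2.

Iteration 1:
  x = (-7 - (4)·3.000 - (-3)·-3.000 - (-1)·1.000) / (9) = -3.000
  y = (3 - (2)·3.000 - (4)·-3.000 - (2)·1.000) / (10) = 0.700
  z = (2 - (-4)·3.000 - (4)·3.000 - (2)·1.000) / (12) = 0.000
  w = (-5 - (3)·3.000 - (-1)·3.000 - (2)·-3.000) / (-9) = 0.556
Iteration 2:
  x = (-7 - (4)·0.700 - (-3)·0.000 - (-1)·0.556) / (9) = -1.027
  y = (3 - (2)·-3.000 - (4)·0.000 - (2)·0.556) / (10) = 0.789
  z = (2 - (-4)·-3.000 - (4)·0.700 - (2)·0.556) / (12) = -1.159
  w = (-5 - (3)·-3.000 - (-1)·0.700 - (2)·0.000) / (-9) = -0.522

(-1.027, 0.789, -1.159, -0.522)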